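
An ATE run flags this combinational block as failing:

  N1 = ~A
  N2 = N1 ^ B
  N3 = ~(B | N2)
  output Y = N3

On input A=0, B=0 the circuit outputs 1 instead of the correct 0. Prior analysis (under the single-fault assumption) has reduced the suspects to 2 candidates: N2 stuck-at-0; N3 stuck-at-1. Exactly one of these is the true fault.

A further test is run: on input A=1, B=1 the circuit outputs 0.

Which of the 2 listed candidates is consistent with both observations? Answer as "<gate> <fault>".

Evaluate each candidate on input A=1, B=1:
  N2 stuck-at-0: N1=0, N2=0 [stuck-at-0], N3=0 → 0 — matches
  N3 stuck-at-1: N1=0, N2=1, N3=1 [stuck-at-1] → 1 — eliminated
Only N2 stuck-at-0 reproduces the observed 0.

N2 stuck-at-0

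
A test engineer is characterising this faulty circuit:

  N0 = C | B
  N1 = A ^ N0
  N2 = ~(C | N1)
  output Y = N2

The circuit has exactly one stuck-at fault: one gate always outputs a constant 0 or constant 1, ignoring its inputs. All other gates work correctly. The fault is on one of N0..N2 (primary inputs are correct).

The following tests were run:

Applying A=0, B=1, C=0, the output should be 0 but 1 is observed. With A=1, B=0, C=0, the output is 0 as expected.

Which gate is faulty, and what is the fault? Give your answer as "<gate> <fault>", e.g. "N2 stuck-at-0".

Fault-free values for test 1 (A=0, B=1, C=0): N0=1, N1=1, N2=0, giving Y=0. Observed 1.
Test 1: faults giving observed 1 are {N0 stuck-at-0, N1 stuck-at-0, N2 stuck-at-1}.
Test 2 (A=1, B=0, C=0): fault-free N0=0, N1=1, N2=0 → 0; observed 0. Eliminates N1 stuck-at-0, N2 stuck-at-1.
Only N0 stuck-at-0 is consistent with every test.

N0 stuck-at-0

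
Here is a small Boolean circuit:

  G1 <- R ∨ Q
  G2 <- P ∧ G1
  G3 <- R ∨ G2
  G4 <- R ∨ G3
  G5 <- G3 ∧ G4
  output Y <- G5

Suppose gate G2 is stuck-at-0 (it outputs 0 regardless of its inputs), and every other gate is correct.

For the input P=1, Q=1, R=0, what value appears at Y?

0

Propagate with G2 forced: G1=1, G2=0 [stuck-at-0], G3=0, G4=0, G5=0.
So Y = 0. (Without the fault it would be 1.)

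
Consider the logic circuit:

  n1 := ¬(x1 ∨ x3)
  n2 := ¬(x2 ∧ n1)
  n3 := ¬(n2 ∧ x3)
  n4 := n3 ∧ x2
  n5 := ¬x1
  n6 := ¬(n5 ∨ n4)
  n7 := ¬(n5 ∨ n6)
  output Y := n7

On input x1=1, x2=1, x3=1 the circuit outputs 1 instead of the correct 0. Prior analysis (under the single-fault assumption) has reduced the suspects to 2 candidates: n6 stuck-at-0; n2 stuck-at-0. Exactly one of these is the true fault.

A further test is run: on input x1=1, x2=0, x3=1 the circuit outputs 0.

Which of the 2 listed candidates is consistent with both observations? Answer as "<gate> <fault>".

n2 stuck-at-0

Evaluate each candidate on input x1=1, x2=0, x3=1:
  n6 stuck-at-0: n1=0, n2=1, n3=0, n4=0, n5=0, n6=0 [stuck-at-0], n7=1 → 1 — eliminated
  n2 stuck-at-0: n1=0, n2=0 [stuck-at-0], n3=1, n4=0, n5=0, n6=1, n7=0 → 0 — matches
Only n2 stuck-at-0 reproduces the observed 0.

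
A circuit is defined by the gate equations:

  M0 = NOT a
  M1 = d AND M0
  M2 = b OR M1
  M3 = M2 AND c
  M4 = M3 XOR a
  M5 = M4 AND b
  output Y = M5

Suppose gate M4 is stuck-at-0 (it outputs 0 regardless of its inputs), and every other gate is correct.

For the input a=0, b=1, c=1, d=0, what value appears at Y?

Propagate with M4 forced: M0=1, M1=0, M2=1, M3=1, M4=0 [stuck-at-0], M5=0.
So Y = 0. (Without the fault it would be 1.)

0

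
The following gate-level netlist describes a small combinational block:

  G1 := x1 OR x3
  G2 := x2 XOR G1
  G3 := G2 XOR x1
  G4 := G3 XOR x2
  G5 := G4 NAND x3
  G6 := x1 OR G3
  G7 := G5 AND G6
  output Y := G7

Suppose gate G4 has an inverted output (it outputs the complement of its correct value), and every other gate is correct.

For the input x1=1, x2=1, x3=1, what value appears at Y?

0

Propagate with G4 forced: G1=1, G2=0, G3=1, G4=1 [inverted output], G5=0, G6=1, G7=0.
So Y = 0. (Without the fault it would be 1.)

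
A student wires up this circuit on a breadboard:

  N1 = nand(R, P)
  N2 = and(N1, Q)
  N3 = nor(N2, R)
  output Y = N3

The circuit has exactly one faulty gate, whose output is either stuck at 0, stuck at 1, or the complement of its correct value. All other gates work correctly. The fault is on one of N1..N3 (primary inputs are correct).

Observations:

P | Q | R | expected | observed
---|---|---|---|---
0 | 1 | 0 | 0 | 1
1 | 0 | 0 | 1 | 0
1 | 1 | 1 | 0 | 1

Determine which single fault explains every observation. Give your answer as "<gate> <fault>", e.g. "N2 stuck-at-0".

Fault-free values for test 1 (P=0, Q=1, R=0): N1=1, N2=1, N3=0, giving Y=0. Observed 1.
Test 1: faults giving observed 1 are {N1 stuck-at-0, N1 inverted output, N2 stuck-at-0, N2 inverted output, N3 stuck-at-1, N3 inverted output}.
Test 2 (P=1, Q=0, R=0): fault-free N1=1, N2=0, N3=1 → 1; observed 0. Eliminates N1 stuck-at-0, N1 inverted output, N2 stuck-at-0, N3 stuck-at-1.
Test 3 (P=1, Q=1, R=1): fault-free N1=0, N2=0, N3=0 → 0; observed 1. Eliminates N2 inverted output.
Only N3 inverted output is consistent with every test.

N3 inverted output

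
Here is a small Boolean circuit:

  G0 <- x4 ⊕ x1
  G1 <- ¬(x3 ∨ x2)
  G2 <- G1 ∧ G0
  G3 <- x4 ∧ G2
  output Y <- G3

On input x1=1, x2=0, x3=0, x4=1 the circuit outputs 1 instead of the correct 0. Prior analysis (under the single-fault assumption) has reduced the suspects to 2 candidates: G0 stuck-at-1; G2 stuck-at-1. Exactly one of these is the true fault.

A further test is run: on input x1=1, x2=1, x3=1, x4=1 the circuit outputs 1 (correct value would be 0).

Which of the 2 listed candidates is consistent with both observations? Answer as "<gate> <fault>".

G2 stuck-at-1

Evaluate each candidate on input x1=1, x2=1, x3=1, x4=1:
  G0 stuck-at-1: G0=1 [stuck-at-1], G1=0, G2=0, G3=0 → 0 — eliminated
  G2 stuck-at-1: G0=0, G1=0, G2=1 [stuck-at-1], G3=1 → 1 — matches
Only G2 stuck-at-1 reproduces the observed 1.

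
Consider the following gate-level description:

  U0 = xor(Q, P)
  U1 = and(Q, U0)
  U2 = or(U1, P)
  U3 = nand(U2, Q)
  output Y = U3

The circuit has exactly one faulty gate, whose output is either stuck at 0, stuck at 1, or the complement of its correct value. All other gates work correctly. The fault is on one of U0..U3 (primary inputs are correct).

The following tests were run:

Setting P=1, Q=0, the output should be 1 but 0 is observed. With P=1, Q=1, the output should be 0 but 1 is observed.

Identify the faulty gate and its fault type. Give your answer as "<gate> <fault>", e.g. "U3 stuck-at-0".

Fault-free values for test 1 (P=1, Q=0): U0=1, U1=0, U2=1, U3=1, giving Y=1. Observed 0.
Test 1: faults giving observed 0 are {U3 stuck-at-0, U3 inverted output}.
Test 2 (P=1, Q=1): fault-free U0=0, U1=0, U2=1, U3=0 → 0; observed 1. Eliminates U3 stuck-at-0.
Only U3 inverted output is consistent with every test.

U3 inverted output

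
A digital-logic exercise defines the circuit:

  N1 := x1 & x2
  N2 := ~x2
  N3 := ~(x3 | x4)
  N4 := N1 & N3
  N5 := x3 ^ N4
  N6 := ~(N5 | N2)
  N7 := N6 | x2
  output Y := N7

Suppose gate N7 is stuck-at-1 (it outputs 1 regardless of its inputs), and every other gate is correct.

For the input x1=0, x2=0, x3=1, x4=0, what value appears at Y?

Propagate with N7 forced: N1=0, N2=1, N3=0, N4=0, N5=1, N6=0, N7=1 [stuck-at-1].
So Y = 1. (Without the fault it would be 0.)

1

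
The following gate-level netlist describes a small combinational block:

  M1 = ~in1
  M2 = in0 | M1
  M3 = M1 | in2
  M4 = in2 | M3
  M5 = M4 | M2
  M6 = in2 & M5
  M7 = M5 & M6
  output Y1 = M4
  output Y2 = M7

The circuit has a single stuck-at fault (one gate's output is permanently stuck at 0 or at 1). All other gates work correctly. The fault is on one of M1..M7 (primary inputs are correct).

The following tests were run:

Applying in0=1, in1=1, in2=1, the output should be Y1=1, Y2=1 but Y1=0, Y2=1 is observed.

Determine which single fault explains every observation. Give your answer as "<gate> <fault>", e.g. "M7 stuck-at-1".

M4 stuck-at-0

Fault-free values for test 1 (in0=1, in1=1, in2=1): M1=0, M2=1, M3=1, M4=1, M5=1, M6=1, M7=1, giving Y1=1, Y2=1. Observed Y1=0, Y2=1.
Test 1: faults giving observed Y1=0, Y2=1 are {M4 stuck-at-0}.
Only M4 stuck-at-0 is consistent with every test.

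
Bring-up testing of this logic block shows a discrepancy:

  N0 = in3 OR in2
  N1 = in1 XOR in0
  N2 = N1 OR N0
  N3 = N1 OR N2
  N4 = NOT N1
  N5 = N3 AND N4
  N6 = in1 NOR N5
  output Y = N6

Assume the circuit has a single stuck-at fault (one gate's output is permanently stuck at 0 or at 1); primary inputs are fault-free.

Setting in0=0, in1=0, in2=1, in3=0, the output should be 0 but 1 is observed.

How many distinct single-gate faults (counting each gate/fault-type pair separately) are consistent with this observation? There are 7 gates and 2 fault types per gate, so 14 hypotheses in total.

Fault-free: N0=1, N1=0, N2=1, N3=1, N4=1, N5=1, N6=0 → 0. Observed 1.
  N0 stuck-at-0: output 1 ✓
  N0 stuck-at-1: output 0 ✗
  N1 stuck-at-0: output 0 ✗
  N1 stuck-at-1: output 1 ✓
  N2 stuck-at-0: output 1 ✓
  N2 stuck-at-1: output 0 ✗
  N3 stuck-at-0: output 1 ✓
  N3 stuck-at-1: output 0 ✗
  N4 stuck-at-0: output 1 ✓
  N4 stuck-at-1: output 0 ✗
  N5 stuck-at-0: output 1 ✓
  N5 stuck-at-1: output 0 ✗
  N6 stuck-at-0: output 0 ✗
  N6 stuck-at-1: output 1 ✓
Consistent faults: {N0 stuck-at-0, N1 stuck-at-1, N2 stuck-at-0, N3 stuck-at-0, N4 stuck-at-0, N5 stuck-at-0, N6 stuck-at-1} — 7 in all.

7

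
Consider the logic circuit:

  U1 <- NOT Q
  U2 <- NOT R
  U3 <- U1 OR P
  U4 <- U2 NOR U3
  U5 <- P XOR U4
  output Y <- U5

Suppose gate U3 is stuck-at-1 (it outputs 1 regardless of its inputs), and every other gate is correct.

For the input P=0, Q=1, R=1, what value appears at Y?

0

Propagate with U3 forced: U1=0, U2=0, U3=1 [stuck-at-1], U4=0, U5=0.
So Y = 0. (Without the fault it would be 1.)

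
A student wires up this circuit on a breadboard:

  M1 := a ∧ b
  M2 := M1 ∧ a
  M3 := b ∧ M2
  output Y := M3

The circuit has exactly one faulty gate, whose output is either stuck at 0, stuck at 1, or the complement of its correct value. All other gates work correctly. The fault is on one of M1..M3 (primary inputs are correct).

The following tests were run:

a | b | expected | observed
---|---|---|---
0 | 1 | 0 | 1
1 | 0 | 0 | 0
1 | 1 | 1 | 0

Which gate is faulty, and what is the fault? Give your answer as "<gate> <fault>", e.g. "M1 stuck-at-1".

Fault-free values for test 1 (a=0, b=1): M1=0, M2=0, M3=0, giving Y=0. Observed 1.
Test 1: faults giving observed 1 are {M2 stuck-at-1, M2 inverted output, M3 stuck-at-1, M3 inverted output}.
Test 2 (a=1, b=0): fault-free M1=0, M2=0, M3=0 → 0; observed 0. Eliminates M3 stuck-at-1, M3 inverted output.
Test 3 (a=1, b=1): fault-free M1=1, M2=1, M3=1 → 1; observed 0. Eliminates M2 stuck-at-1.
Only M2 inverted output is consistent with every test.

M2 inverted output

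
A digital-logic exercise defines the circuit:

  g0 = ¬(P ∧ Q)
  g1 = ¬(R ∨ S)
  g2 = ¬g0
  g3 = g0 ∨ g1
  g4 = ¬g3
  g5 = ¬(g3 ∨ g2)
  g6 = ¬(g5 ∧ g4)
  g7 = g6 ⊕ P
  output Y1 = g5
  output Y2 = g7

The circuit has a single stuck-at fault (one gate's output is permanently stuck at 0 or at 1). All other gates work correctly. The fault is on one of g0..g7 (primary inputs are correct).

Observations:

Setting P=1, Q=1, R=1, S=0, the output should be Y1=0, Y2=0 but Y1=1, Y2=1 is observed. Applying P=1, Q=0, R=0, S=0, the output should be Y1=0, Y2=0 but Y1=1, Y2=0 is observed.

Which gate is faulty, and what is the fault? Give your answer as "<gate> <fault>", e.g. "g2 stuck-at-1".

Fault-free values for test 1 (P=1, Q=1, R=1, S=0): g0=0, g1=0, g2=1, g3=0, g4=1, g5=0, g6=1, g7=0, giving Y1=0, Y2=0. Observed Y1=1, Y2=1.
Test 1: faults giving observed Y1=1, Y2=1 are {g2 stuck-at-0, g5 stuck-at-1}.
Test 2 (P=1, Q=0, R=0, S=0): fault-free g0=1, g1=1, g2=0, g3=1, g4=0, g5=0, g6=1, g7=0 → Y1=0, Y2=0; observed Y1=1, Y2=0. Eliminates g2 stuck-at-0.
Only g5 stuck-at-1 is consistent with every test.

g5 stuck-at-1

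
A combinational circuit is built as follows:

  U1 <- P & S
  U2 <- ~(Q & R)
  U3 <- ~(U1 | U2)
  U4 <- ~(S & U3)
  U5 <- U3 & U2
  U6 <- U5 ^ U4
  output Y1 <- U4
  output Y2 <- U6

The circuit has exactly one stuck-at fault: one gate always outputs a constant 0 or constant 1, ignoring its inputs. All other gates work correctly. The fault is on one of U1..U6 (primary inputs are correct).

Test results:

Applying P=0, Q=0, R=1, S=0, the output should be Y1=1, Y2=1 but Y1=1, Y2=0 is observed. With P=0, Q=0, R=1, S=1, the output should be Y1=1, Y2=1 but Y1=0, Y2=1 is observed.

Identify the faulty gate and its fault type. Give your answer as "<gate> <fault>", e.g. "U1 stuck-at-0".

Fault-free values for test 1 (P=0, Q=0, R=1, S=0): U1=0, U2=1, U3=0, U4=1, U5=0, U6=1, giving Y1=1, Y2=1. Observed Y1=1, Y2=0.
Test 1: faults giving observed Y1=1, Y2=0 are {U3 stuck-at-1, U5 stuck-at-1, U6 stuck-at-0}.
Test 2 (P=0, Q=0, R=1, S=1): fault-free U1=0, U2=1, U3=0, U4=1, U5=0, U6=1 → Y1=1, Y2=1; observed Y1=0, Y2=1. Eliminates U5 stuck-at-1, U6 stuck-at-0.
Only U3 stuck-at-1 is consistent with every test.

U3 stuck-at-1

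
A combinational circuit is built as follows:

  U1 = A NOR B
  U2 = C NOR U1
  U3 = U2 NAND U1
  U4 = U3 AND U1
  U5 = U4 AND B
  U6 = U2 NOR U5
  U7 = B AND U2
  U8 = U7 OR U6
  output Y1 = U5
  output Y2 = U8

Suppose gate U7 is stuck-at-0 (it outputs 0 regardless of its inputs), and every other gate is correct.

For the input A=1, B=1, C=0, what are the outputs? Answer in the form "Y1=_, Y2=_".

Propagate with U7 forced: U1=0, U2=1, U3=1, U4=0, U5=0, U6=0, U7=0 [stuck-at-0], U8=0.
So the outputs are Y1=0, Y2=0. (Without the fault they would be Y1=0, Y2=1.)

Y1=0, Y2=0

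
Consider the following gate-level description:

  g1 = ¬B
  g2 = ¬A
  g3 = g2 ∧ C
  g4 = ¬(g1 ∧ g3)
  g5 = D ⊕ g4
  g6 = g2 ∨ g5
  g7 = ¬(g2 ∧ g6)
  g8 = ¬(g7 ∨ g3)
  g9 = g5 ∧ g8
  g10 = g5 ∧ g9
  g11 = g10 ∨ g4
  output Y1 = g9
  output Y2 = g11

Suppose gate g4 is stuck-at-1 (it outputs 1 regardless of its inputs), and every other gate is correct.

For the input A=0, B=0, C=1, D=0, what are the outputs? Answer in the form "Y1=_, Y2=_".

Propagate with g4 forced: g1=1, g2=1, g3=1, g4=1 [stuck-at-1], g5=1, g6=1, g7=0, g8=0, g9=0, g10=0, g11=1.
So the outputs are Y1=0, Y2=1. (Without the fault they would be Y1=0, Y2=0.)

Y1=0, Y2=1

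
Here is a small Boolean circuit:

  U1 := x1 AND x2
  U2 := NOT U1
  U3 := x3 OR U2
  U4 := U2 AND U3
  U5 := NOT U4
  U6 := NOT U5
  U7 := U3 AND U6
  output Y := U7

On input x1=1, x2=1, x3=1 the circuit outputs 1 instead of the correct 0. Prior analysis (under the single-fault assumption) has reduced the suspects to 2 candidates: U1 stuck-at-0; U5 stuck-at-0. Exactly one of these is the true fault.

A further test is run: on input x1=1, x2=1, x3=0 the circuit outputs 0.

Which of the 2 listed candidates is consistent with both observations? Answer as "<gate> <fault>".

Evaluate each candidate on input x1=1, x2=1, x3=0:
  U1 stuck-at-0: U1=0 [stuck-at-0], U2=1, U3=1, U4=1, U5=0, U6=1, U7=1 → 1 — eliminated
  U5 stuck-at-0: U1=1, U2=0, U3=0, U4=0, U5=0 [stuck-at-0], U6=1, U7=0 → 0 — matches
Only U5 stuck-at-0 reproduces the observed 0.

U5 stuck-at-0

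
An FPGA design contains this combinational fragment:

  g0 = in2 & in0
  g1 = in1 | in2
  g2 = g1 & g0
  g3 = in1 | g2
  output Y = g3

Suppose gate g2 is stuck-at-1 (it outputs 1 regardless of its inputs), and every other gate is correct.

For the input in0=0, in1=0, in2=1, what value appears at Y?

Propagate with g2 forced: g0=0, g1=1, g2=1 [stuck-at-1], g3=1.
So Y = 1. (Without the fault it would be 0.)

1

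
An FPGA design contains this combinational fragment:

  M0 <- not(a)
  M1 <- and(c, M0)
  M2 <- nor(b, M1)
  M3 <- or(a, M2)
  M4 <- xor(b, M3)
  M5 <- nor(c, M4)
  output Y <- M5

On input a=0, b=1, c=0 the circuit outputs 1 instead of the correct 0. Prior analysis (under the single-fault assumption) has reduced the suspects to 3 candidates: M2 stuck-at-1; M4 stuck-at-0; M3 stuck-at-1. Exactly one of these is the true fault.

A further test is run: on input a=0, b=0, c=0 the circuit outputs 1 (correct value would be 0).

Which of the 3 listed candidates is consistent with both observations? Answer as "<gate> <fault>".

Evaluate each candidate on input a=0, b=0, c=0:
  M2 stuck-at-1: M0=1, M1=0, M2=1 [stuck-at-1], M3=1, M4=1, M5=0 → 0 — eliminated
  M4 stuck-at-0: M0=1, M1=0, M2=1, M3=1, M4=0 [stuck-at-0], M5=1 → 1 — matches
  M3 stuck-at-1: M0=1, M1=0, M2=1, M3=1 [stuck-at-1], M4=1, M5=0 → 0 — eliminated
Only M4 stuck-at-0 reproduces the observed 1.

M4 stuck-at-0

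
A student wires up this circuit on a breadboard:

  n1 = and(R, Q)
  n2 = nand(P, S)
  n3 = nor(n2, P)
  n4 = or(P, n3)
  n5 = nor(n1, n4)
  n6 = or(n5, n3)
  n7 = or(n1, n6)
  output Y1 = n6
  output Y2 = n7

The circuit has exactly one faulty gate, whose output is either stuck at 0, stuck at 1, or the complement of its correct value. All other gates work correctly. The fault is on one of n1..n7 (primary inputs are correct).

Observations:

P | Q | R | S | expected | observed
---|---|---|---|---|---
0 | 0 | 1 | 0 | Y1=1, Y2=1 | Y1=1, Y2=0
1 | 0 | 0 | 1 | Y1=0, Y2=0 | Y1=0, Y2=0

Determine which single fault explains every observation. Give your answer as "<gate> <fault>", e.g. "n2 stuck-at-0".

n7 stuck-at-0

Fault-free values for test 1 (P=0, Q=0, R=1, S=0): n1=0, n2=1, n3=0, n4=0, n5=1, n6=1, n7=1, giving Y1=1, Y2=1. Observed Y1=1, Y2=0.
Test 1: faults giving observed Y1=1, Y2=0 are {n7 stuck-at-0, n7 inverted output}.
Test 2 (P=1, Q=0, R=0, S=1): fault-free n1=0, n2=0, n3=0, n4=1, n5=0, n6=0, n7=0 → Y1=0, Y2=0; observed Y1=0, Y2=0. Eliminates n7 inverted output.
Only n7 stuck-at-0 is consistent with every test.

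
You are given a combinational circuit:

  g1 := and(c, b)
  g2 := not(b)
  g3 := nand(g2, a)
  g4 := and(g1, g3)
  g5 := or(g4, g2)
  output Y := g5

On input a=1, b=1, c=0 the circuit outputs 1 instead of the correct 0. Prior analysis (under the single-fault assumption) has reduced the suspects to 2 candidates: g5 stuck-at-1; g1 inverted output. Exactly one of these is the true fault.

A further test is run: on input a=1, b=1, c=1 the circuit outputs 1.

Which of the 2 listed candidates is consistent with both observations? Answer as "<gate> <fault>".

Evaluate each candidate on input a=1, b=1, c=1:
  g5 stuck-at-1: g1=1, g2=0, g3=1, g4=1, g5=1 [stuck-at-1] → 1 — matches
  g1 inverted output: g1=0 [inverted output], g2=0, g3=1, g4=0, g5=0 → 0 — eliminated
Only g5 stuck-at-1 reproduces the observed 1.

g5 stuck-at-1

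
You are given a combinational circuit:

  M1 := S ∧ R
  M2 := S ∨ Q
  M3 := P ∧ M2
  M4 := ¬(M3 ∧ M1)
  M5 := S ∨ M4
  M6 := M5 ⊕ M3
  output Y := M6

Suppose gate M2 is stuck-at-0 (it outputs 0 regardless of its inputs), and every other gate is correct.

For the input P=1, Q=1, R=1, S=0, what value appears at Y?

Propagate with M2 forced: M1=0, M2=0 [stuck-at-0], M3=0, M4=1, M5=1, M6=1.
So Y = 1. (Without the fault it would be 0.)

1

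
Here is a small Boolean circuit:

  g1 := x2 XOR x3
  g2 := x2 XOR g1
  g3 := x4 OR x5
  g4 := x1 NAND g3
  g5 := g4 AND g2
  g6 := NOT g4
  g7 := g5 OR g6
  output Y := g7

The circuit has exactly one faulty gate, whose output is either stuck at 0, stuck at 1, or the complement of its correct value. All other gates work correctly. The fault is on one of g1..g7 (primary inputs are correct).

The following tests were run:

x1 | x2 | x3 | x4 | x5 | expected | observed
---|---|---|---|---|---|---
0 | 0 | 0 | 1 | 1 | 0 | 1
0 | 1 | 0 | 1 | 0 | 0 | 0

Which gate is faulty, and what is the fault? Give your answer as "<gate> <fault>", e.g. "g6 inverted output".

g1 stuck-at-1

Fault-free values for test 1 (x1=0, x2=0, x3=0, x4=1, x5=1): g1=0, g2=0, g3=1, g4=1, g5=0, g6=0, g7=0, giving Y=0. Observed 1.
Test 1: faults giving observed 1 are {g1 stuck-at-1, g1 inverted output, g2 stuck-at-1, g2 inverted output, g4 stuck-at-0, g4 inverted output, g5 stuck-at-1, g5 inverted output, g6 stuck-at-1, g6 inverted output, g7 stuck-at-1, g7 inverted output}.
Test 2 (x1=0, x2=1, x3=0, x4=1, x5=0): fault-free g1=1, g2=0, g3=1, g4=1, g5=0, g6=0, g7=0 → 0; observed 0. Eliminates g1 inverted output, g2 stuck-at-1, g2 inverted output, g4 stuck-at-0, g4 inverted output, g5 stuck-at-1, g5 inverted output, g6 stuck-at-1, g6 inverted output, g7 stuck-at-1, g7 inverted output.
Only g1 stuck-at-1 is consistent with every test.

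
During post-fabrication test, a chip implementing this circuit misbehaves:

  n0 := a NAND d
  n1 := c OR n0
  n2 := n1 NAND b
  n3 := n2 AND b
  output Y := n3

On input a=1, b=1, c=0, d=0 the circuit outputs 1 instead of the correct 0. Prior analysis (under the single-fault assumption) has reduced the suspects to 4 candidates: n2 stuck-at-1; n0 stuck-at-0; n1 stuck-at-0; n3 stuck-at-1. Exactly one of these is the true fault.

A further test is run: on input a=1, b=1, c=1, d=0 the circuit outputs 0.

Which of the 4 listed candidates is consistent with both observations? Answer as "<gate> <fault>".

n0 stuck-at-0

Evaluate each candidate on input a=1, b=1, c=1, d=0:
  n2 stuck-at-1: n0=1, n1=1, n2=1 [stuck-at-1], n3=1 → 1 — eliminated
  n0 stuck-at-0: n0=0 [stuck-at-0], n1=1, n2=0, n3=0 → 0 — matches
  n1 stuck-at-0: n0=1, n1=0 [stuck-at-0], n2=1, n3=1 → 1 — eliminated
  n3 stuck-at-1: n0=1, n1=1, n2=0, n3=1 [stuck-at-1] → 1 — eliminated
Only n0 stuck-at-0 reproduces the observed 0.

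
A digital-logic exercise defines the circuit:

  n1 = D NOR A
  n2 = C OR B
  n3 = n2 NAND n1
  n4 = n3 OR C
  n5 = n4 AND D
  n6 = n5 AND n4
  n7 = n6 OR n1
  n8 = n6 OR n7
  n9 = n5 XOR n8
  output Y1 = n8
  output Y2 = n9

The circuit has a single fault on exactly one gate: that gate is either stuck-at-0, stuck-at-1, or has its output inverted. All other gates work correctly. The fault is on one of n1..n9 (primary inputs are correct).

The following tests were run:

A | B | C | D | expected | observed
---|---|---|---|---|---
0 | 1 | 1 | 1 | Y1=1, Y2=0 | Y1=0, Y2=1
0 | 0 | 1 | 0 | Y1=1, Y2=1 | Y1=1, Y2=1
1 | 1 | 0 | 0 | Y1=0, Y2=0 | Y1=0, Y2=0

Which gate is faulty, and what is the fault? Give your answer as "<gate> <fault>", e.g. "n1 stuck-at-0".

n6 stuck-at-0

Fault-free values for test 1 (A=0, B=1, C=1, D=1): n1=0, n2=1, n3=1, n4=1, n5=1, n6=1, n7=1, n8=1, n9=0, giving Y1=1, Y2=0. Observed Y1=0, Y2=1.
Test 1: faults giving observed Y1=0, Y2=1 are {n6 stuck-at-0, n6 inverted output, n8 stuck-at-0, n8 inverted output}.
Test 2 (A=0, B=0, C=1, D=0): fault-free n1=1, n2=1, n3=0, n4=1, n5=0, n6=0, n7=1, n8=1, n9=1 → Y1=1, Y2=1; observed Y1=1, Y2=1. Eliminates n8 stuck-at-0, n8 inverted output.
Test 3 (A=1, B=1, C=0, D=0): fault-free n1=0, n2=1, n3=1, n4=1, n5=0, n6=0, n7=0, n8=0, n9=0 → Y1=0, Y2=0; observed Y1=0, Y2=0. Eliminates n6 inverted output.
Only n6 stuck-at-0 is consistent with every test.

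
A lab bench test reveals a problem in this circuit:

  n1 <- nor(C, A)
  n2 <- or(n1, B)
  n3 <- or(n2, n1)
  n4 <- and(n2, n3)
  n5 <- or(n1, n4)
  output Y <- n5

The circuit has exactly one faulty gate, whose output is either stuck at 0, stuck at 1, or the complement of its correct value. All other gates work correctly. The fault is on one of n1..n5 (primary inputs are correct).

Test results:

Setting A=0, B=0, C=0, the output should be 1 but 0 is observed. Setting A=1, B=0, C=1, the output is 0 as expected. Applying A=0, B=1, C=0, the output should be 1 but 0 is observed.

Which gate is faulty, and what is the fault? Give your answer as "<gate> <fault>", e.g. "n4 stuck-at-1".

n5 stuck-at-0

Fault-free values for test 1 (A=0, B=0, C=0): n1=1, n2=1, n3=1, n4=1, n5=1, giving Y=1. Observed 0.
Test 1: faults giving observed 0 are {n1 stuck-at-0, n1 inverted output, n5 stuck-at-0, n5 inverted output}.
Test 2 (A=1, B=0, C=1): fault-free n1=0, n2=0, n3=0, n4=0, n5=0 → 0; observed 0. Eliminates n1 inverted output, n5 inverted output.
Test 3 (A=0, B=1, C=0): fault-free n1=1, n2=1, n3=1, n4=1, n5=1 → 1; observed 0. Eliminates n1 stuck-at-0.
Only n5 stuck-at-0 is consistent with every test.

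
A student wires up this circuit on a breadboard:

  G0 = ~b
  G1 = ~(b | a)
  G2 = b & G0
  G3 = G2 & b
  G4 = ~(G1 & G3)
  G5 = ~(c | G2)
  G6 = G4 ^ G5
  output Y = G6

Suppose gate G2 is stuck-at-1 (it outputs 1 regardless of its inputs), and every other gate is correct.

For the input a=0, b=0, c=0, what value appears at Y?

1

Propagate with G2 forced: G0=1, G1=1, G2=1 [stuck-at-1], G3=0, G4=1, G5=0, G6=1.
So Y = 1. (Without the fault it would be 0.)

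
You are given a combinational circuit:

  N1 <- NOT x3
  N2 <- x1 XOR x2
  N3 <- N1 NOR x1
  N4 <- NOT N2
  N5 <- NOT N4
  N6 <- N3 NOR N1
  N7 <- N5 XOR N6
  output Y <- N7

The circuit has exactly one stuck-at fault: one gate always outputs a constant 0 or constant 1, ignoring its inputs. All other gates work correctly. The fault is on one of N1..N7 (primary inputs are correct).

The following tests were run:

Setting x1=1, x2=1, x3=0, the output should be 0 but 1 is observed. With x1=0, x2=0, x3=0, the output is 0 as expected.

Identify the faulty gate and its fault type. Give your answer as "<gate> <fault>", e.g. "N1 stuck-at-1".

N1 stuck-at-0

Fault-free values for test 1 (x1=1, x2=1, x3=0): N1=1, N2=0, N3=0, N4=1, N5=0, N6=0, N7=0, giving Y=0. Observed 1.
Test 1: faults giving observed 1 are {N1 stuck-at-0, N2 stuck-at-1, N4 stuck-at-0, N5 stuck-at-1, N6 stuck-at-1, N7 stuck-at-1}.
Test 2 (x1=0, x2=0, x3=0): fault-free N1=1, N2=0, N3=0, N4=1, N5=0, N6=0, N7=0 → 0; observed 0. Eliminates N2 stuck-at-1, N4 stuck-at-0, N5 stuck-at-1, N6 stuck-at-1, N7 stuck-at-1.
Only N1 stuck-at-0 is consistent with every test.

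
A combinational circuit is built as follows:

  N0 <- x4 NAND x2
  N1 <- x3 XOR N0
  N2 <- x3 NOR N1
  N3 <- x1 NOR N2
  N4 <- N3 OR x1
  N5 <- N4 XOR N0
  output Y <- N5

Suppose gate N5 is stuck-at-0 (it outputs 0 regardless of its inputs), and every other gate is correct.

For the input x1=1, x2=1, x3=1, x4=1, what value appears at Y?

0

Propagate with N5 forced: N0=0, N1=1, N2=0, N3=0, N4=1, N5=0 [stuck-at-0].
So Y = 0. (Without the fault it would be 1.)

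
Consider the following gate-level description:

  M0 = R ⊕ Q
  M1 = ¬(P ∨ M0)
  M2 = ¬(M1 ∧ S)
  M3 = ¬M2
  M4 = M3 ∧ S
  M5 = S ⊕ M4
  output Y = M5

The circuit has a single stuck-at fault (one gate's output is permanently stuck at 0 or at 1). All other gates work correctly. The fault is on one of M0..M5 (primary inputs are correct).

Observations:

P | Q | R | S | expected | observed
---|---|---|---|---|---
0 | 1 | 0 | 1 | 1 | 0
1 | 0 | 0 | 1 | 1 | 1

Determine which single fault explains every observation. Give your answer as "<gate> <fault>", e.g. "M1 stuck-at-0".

Fault-free values for test 1 (P=0, Q=1, R=0, S=1): M0=1, M1=0, M2=1, M3=0, M4=0, M5=1, giving Y=1. Observed 0.
Test 1: faults giving observed 0 are {M0 stuck-at-0, M1 stuck-at-1, M2 stuck-at-0, M3 stuck-at-1, M4 stuck-at-1, M5 stuck-at-0}.
Test 2 (P=1, Q=0, R=0, S=1): fault-free M0=0, M1=0, M2=1, M3=0, M4=0, M5=1 → 1; observed 1. Eliminates M1 stuck-at-1, M2 stuck-at-0, M3 stuck-at-1, M4 stuck-at-1, M5 stuck-at-0.
Only M0 stuck-at-0 is consistent with every test.

M0 stuck-at-0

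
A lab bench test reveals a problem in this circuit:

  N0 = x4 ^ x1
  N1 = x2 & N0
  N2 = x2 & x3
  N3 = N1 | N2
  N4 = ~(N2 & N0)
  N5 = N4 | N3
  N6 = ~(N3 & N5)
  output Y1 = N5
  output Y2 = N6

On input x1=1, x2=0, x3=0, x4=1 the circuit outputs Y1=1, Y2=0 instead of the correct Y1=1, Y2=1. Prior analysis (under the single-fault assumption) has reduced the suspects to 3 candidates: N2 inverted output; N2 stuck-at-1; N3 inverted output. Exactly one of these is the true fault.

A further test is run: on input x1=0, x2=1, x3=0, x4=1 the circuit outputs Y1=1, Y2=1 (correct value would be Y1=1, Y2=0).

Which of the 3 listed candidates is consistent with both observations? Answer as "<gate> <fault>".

Evaluate each candidate on input x1=0, x2=1, x3=0, x4=1:
  N2 inverted output: N0=1, N1=1, N2=1 [inverted output], N3=1, N4=0, N5=1, N6=0 → Y1=1, Y2=0 — eliminated
  N2 stuck-at-1: N0=1, N1=1, N2=1 [stuck-at-1], N3=1, N4=0, N5=1, N6=0 → Y1=1, Y2=0 — eliminated
  N3 inverted output: N0=1, N1=1, N2=0, N3=0 [inverted output], N4=1, N5=1, N6=1 → Y1=1, Y2=1 — matches
Only N3 inverted output reproduces the observed Y1=1, Y2=1.

N3 inverted output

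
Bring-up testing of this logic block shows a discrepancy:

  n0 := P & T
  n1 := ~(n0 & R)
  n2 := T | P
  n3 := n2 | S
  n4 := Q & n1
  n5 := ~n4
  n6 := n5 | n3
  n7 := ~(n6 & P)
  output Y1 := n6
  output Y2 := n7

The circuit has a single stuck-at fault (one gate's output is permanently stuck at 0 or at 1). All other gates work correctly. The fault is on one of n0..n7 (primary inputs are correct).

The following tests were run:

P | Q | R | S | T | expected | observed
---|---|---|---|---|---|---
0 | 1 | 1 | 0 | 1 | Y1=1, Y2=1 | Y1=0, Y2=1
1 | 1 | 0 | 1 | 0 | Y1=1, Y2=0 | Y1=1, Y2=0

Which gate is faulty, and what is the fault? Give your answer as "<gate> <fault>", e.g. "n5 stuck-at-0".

Fault-free values for test 1 (P=0, Q=1, R=1, S=0, T=1): n0=0, n1=1, n2=1, n3=1, n4=1, n5=0, n6=1, n7=1, giving Y1=1, Y2=1. Observed Y1=0, Y2=1.
Test 1: faults giving observed Y1=0, Y2=1 are {n2 stuck-at-0, n3 stuck-at-0, n6 stuck-at-0}.
Test 2 (P=1, Q=1, R=0, S=1, T=0): fault-free n0=0, n1=1, n2=1, n3=1, n4=1, n5=0, n6=1, n7=0 → Y1=1, Y2=0; observed Y1=1, Y2=0. Eliminates n3 stuck-at-0, n6 stuck-at-0.
Only n2 stuck-at-0 is consistent with every test.

n2 stuck-at-0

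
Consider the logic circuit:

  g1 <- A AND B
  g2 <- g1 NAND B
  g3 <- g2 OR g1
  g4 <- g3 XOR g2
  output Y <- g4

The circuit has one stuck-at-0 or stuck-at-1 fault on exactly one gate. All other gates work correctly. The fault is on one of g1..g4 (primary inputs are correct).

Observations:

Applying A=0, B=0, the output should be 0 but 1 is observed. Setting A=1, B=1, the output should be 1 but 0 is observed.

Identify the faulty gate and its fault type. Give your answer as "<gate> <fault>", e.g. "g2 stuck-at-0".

Fault-free values for test 1 (A=0, B=0): g1=0, g2=1, g3=1, g4=0, giving Y=0. Observed 1.
Test 1: faults giving observed 1 are {g3 stuck-at-0, g4 stuck-at-1}.
Test 2 (A=1, B=1): fault-free g1=1, g2=0, g3=1, g4=1 → 1; observed 0. Eliminates g4 stuck-at-1.
Only g3 stuck-at-0 is consistent with every test.

g3 stuck-at-0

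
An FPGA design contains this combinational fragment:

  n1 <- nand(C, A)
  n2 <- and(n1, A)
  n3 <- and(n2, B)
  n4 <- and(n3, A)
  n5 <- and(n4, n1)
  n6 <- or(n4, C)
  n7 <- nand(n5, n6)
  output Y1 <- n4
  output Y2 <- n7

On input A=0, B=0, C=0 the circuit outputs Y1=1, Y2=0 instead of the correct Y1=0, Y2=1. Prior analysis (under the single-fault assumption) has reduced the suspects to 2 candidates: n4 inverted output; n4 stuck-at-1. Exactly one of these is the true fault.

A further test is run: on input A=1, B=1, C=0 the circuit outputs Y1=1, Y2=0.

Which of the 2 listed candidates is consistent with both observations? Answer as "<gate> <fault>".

Evaluate each candidate on input A=1, B=1, C=0:
  n4 inverted output: n1=1, n2=1, n3=1, n4=0 [inverted output], n5=0, n6=0, n7=1 → Y1=0, Y2=1 — eliminated
  n4 stuck-at-1: n1=1, n2=1, n3=1, n4=1 [stuck-at-1], n5=1, n6=1, n7=0 → Y1=1, Y2=0 — matches
Only n4 stuck-at-1 reproduces the observed Y1=1, Y2=0.

n4 stuck-at-1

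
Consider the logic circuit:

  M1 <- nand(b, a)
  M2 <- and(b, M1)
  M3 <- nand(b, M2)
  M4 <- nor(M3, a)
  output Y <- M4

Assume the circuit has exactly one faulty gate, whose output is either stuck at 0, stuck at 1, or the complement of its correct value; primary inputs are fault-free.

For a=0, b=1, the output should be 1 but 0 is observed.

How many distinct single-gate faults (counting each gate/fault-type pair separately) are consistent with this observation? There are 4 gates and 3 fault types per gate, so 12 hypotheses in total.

Fault-free: M1=1, M2=1, M3=0, M4=1 → 1. Observed 0.
  M1 stuck-at-0: output 0 ✓
  M1 stuck-at-1: output 1 ✗
  M1 inverted output: output 0 ✓
  M2 stuck-at-0: output 0 ✓
  M2 stuck-at-1: output 1 ✗
  M2 inverted output: output 0 ✓
  M3 stuck-at-0: output 1 ✗
  M3 stuck-at-1: output 0 ✓
  M3 inverted output: output 0 ✓
  M4 stuck-at-0: output 0 ✓
  M4 stuck-at-1: output 1 ✗
  M4 inverted output: output 0 ✓
Consistent faults: {M1 stuck-at-0, M1 inverted output, M2 stuck-at-0, M2 inverted output, M3 stuck-at-1, M3 inverted output, M4 stuck-at-0, M4 inverted output} — 8 in all.

8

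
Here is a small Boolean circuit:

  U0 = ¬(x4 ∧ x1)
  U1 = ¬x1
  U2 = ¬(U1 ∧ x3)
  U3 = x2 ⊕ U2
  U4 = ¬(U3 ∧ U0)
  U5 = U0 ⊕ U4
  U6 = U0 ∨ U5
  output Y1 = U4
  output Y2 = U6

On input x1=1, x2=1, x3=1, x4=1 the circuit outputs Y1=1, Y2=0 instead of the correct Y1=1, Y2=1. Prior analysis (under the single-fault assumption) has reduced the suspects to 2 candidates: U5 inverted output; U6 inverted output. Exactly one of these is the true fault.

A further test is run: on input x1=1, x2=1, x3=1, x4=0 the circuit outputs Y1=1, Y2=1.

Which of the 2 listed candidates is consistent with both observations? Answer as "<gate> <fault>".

Evaluate each candidate on input x1=1, x2=1, x3=1, x4=0:
  U5 inverted output: U0=1, U1=0, U2=1, U3=0, U4=1, U5=1 [inverted output], U6=1 → Y1=1, Y2=1 — matches
  U6 inverted output: U0=1, U1=0, U2=1, U3=0, U4=1, U5=0, U6=0 [inverted output] → Y1=1, Y2=0 — eliminated
Only U5 inverted output reproduces the observed Y1=1, Y2=1.

U5 inverted output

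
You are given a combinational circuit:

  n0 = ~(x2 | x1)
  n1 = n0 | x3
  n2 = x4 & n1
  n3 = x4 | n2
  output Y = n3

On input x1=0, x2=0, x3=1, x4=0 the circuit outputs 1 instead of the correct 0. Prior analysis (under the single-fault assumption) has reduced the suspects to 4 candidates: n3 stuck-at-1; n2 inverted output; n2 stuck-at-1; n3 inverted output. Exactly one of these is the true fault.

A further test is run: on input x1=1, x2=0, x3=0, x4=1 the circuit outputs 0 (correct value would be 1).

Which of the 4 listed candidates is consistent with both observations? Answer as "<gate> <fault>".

n3 inverted output

Evaluate each candidate on input x1=1, x2=0, x3=0, x4=1:
  n3 stuck-at-1: n0=0, n1=0, n2=0, n3=1 [stuck-at-1] → 1 — eliminated
  n2 inverted output: n0=0, n1=0, n2=1 [inverted output], n3=1 → 1 — eliminated
  n2 stuck-at-1: n0=0, n1=0, n2=1 [stuck-at-1], n3=1 → 1 — eliminated
  n3 inverted output: n0=0, n1=0, n2=0, n3=0 [inverted output] → 0 — matches
Only n3 inverted output reproduces the observed 0.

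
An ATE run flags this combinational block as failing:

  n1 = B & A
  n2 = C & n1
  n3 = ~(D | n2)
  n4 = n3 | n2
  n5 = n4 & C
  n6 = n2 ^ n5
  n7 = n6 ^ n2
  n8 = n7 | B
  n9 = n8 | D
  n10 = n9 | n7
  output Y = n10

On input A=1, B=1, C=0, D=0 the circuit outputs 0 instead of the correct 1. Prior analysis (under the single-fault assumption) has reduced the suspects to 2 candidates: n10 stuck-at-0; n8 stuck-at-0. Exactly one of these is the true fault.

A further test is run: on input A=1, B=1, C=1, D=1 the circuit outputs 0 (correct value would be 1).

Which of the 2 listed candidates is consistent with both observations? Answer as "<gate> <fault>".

n10 stuck-at-0

Evaluate each candidate on input A=1, B=1, C=1, D=1:
  n10 stuck-at-0: n1=1, n2=1, n3=0, n4=1, n5=1, n6=0, n7=1, n8=1, n9=1, n10=0 [stuck-at-0] → 0 — matches
  n8 stuck-at-0: n1=1, n2=1, n3=0, n4=1, n5=1, n6=0, n7=1, n8=0 [stuck-at-0], n9=1, n10=1 → 1 — eliminated
Only n10 stuck-at-0 reproduces the observed 0.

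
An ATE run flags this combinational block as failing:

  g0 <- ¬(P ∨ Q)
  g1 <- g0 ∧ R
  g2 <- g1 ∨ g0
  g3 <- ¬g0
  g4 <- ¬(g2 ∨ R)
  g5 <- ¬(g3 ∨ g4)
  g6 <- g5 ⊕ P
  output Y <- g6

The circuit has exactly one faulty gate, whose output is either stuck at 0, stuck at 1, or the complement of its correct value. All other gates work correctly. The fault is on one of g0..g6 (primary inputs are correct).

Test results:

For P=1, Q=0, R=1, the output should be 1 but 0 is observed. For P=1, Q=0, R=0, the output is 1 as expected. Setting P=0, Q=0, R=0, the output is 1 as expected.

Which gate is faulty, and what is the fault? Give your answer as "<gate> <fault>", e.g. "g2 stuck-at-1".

g3 stuck-at-0

Fault-free values for test 1 (P=1, Q=0, R=1): g0=0, g1=0, g2=0, g3=1, g4=0, g5=0, g6=1, giving Y=1. Observed 0.
Test 1: faults giving observed 0 are {g0 stuck-at-1, g0 inverted output, g3 stuck-at-0, g3 inverted output, g5 stuck-at-1, g5 inverted output, g6 stuck-at-0, g6 inverted output}.
Test 2 (P=1, Q=0, R=0): fault-free g0=0, g1=0, g2=0, g3=1, g4=1, g5=0, g6=1 → 1; observed 1. Eliminates g0 stuck-at-1, g0 inverted output, g5 stuck-at-1, g5 inverted output, g6 stuck-at-0, g6 inverted output.
Test 3 (P=0, Q=0, R=0): fault-free g0=1, g1=0, g2=1, g3=0, g4=0, g5=1, g6=1 → 1; observed 1. Eliminates g3 inverted output.
Only g3 stuck-at-0 is consistent with every test.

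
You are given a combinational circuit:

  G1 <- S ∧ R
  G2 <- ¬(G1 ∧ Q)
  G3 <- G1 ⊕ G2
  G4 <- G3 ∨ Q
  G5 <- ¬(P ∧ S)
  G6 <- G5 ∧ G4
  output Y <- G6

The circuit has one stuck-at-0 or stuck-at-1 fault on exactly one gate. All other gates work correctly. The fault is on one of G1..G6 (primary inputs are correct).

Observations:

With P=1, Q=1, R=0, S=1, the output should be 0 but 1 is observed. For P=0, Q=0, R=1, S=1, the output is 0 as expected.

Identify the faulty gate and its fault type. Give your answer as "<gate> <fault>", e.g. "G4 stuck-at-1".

Fault-free values for test 1 (P=1, Q=1, R=0, S=1): G1=0, G2=1, G3=1, G4=1, G5=0, G6=0, giving Y=0. Observed 1.
Test 1: faults giving observed 1 are {G5 stuck-at-1, G6 stuck-at-1}.
Test 2 (P=0, Q=0, R=1, S=1): fault-free G1=1, G2=1, G3=0, G4=0, G5=1, G6=0 → 0; observed 0. Eliminates G6 stuck-at-1.
Only G5 stuck-at-1 is consistent with every test.

G5 stuck-at-1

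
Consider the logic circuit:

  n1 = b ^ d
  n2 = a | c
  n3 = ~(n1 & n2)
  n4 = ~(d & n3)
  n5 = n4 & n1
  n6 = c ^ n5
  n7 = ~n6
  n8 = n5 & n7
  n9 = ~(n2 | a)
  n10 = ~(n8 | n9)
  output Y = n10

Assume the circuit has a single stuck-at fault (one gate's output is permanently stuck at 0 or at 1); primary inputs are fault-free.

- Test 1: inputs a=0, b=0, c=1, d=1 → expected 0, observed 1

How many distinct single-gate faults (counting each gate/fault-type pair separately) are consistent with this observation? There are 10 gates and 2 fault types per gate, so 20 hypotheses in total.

8

Fault-free: n1=1, n2=1, n3=0, n4=1, n5=1, n6=0, n7=1, n8=1, n9=0, n10=0 → 0. Observed 1.
  n1: stuck-at-0 ✓; others ✗
  n2: none of the 2 fault types match ✗
  n3: stuck-at-1 ✓; others ✗
  n4: stuck-at-0 ✓; others ✗
  n5: stuck-at-0 ✓; others ✗
  n6: stuck-at-1 ✓; others ✗
  n7: stuck-at-0 ✓; others ✗
  n8: stuck-at-0 ✓; others ✗
  n9: none of the 2 fault types match ✗
  n10: stuck-at-1 ✓; others ✗
Consistent faults: {n1 stuck-at-0, n3 stuck-at-1, n4 stuck-at-0, n5 stuck-at-0, n6 stuck-at-1, n7 stuck-at-0, n8 stuck-at-0, n10 stuck-at-1} — 8 in all.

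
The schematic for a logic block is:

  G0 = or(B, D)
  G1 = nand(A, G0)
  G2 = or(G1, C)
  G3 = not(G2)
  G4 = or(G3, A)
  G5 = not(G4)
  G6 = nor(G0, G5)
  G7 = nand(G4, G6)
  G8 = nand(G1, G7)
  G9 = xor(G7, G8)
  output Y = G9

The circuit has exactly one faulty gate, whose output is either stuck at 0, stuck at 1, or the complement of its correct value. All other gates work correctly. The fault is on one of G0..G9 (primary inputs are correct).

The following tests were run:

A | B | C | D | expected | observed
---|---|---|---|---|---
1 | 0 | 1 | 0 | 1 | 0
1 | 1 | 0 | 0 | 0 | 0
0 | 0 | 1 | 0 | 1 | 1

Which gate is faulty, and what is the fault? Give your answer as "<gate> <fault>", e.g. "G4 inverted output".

G0 stuck-at-1

Fault-free values for test 1 (A=1, B=0, C=1, D=0): G0=0, G1=1, G2=1, G3=0, G4=1, G5=0, G6=1, G7=0, G8=1, G9=1, giving Y=1. Observed 0.
Test 1: faults giving observed 0 are {G0 stuck-at-1, G0 inverted output, G8 stuck-at-0, G8 inverted output, G9 stuck-at-0, G9 inverted output}.
Test 2 (A=1, B=1, C=0, D=0): fault-free G0=1, G1=0, G2=0, G3=1, G4=1, G5=0, G6=0, G7=1, G8=1, G9=0 → 0; observed 0. Eliminates G0 inverted output, G8 stuck-at-0, G8 inverted output, G9 inverted output.
Test 3 (A=0, B=0, C=1, D=0): fault-free G0=0, G1=1, G2=1, G3=0, G4=0, G5=1, G6=0, G7=1, G8=0, G9=1 → 1; observed 1. Eliminates G9 stuck-at-0.
Only G0 stuck-at-1 is consistent with every test.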